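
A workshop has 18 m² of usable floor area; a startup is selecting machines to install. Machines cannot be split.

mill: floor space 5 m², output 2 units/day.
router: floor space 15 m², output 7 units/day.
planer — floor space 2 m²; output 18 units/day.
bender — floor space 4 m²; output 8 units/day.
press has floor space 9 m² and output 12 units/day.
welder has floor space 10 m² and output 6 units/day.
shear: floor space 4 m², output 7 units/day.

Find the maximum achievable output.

38

Allowing fractional choices, the relaxed optimum would be about 43.7, but machines are indivisible.
mill + planer + bender + shear: floor space 5 + 2 + 4 + 4 = 15 ≤ 18, output 2 + 18 + 8 + 7 = 35.
planer + bender + press: floor space 2 + 4 + 9 = 15 ≤ 18, output 18 + 8 + 12 = 38.
planer + press + shear: floor space 2 + 9 + 4 = 15 ≤ 18, output 18 + 12 + 7 = 37.
Best is planer, bender, and press with total output 38.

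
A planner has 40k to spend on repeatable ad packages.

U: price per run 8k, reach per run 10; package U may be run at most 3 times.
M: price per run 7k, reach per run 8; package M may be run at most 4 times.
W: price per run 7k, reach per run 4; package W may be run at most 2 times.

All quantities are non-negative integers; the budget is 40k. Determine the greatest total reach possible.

Take 3×U and 2×M: price 38 ≤ 40, reach 3·10 + 2·8 = 46.
U has the best ratio (10/8) and is taken to its limit of 3; remaining capacity is filled optimally with the others.

46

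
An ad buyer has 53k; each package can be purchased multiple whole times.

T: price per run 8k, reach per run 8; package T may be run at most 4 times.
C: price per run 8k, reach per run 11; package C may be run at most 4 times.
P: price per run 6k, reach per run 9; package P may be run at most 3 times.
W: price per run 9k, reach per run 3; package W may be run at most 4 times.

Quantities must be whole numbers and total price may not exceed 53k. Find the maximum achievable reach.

P has the best ratio (9/6); taking only P gives at most 3×9 = 27 (stopped by the supply cap of 3).
Mixing does better — 4×C and 3×P: price 50 ≤ 53, reach 4·11 + 3·9 = 71.

71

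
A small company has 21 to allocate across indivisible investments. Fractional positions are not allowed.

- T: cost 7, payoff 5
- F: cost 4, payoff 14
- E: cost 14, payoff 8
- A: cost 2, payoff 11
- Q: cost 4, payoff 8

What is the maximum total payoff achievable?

This is a 0-1 knapsack instance.
Allowing fractional choices, the relaxed optimum would be about 40.3, but investments are indivisible.
F + A + Q: cost 4 + 2 + 4 = 10 ≤ 21, payoff 14 + 11 + 8 = 33.
T + F + A + Q: cost 7 + 4 + 2 + 4 = 17 ≤ 21, payoff 5 + 14 + 11 + 8 = 38.
F + E + A: cost 4 + 14 + 2 = 20 ≤ 21, payoff 14 + 8 + 11 = 33.
Best is T, F, A, and Q with total payoff 38.

38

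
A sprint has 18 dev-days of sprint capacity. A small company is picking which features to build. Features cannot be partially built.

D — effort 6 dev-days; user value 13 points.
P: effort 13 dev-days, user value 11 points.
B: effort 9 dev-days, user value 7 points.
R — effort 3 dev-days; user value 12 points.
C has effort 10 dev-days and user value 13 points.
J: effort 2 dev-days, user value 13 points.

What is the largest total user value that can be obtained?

39

D + C + J: effort 6 + 10 + 2 = 18 ≤ 18, user value 13 + 13 + 13 = 39.
R + C + J: effort 3 + 10 + 2 = 15 ≤ 18, user value 12 + 13 + 13 = 38.
D + R + J: effort 6 + 3 + 2 = 11 ≤ 18, user value 13 + 12 + 13 = 38.
Best is D, C, and J with total user value 39.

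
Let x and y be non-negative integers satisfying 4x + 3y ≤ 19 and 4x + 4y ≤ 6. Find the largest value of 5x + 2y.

5

Relaxing integrality, the LP optimum is 7.50 at (x,y) = (1.5, 0), which is not an integer point.
(x,y)=(1,0): 4·1+3·0=4≤19, 4·1+4·0=4≤6, objective 5.
(x,y)=(0,1): 4·0+3·1=3≤19, 4·0+4·1=4≤6, objective 2.
(x,y)=(0,0): 4·0+3·0=0≤19, 4·0+4·0=0≤6, objective 0.
No feasible integer point exceeds 5.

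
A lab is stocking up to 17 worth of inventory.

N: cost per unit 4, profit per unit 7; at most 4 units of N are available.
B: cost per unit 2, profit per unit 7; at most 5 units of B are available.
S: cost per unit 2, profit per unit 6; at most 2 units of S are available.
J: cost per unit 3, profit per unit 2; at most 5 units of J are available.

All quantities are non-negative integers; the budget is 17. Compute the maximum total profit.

49

B has the best ratio (7/2); taking only B gives at most 5×7 = 35 (stopped by the supply cap of 5).
Mixing does better — 5×B, 2×S, and 1×J: cost 17 ≤ 17, profit 5·7 + 2·6 + 1·2 = 49.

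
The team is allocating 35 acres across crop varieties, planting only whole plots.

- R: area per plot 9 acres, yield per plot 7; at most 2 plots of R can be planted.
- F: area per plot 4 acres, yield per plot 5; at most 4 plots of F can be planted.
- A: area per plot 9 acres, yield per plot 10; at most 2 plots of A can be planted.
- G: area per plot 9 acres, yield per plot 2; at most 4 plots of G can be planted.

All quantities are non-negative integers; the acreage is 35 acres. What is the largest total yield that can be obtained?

F has the best ratio (5/4); taking only F gives at most 4×5 = 20 (stopped by the supply cap of 4).
Mixing does better — 4×F and 2×A: area 34 ≤ 35, yield 4·5 + 2·10 = 40.

40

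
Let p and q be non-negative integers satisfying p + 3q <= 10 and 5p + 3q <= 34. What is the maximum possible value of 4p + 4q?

The continuous relaxation peaks at (6, 1.33) with value 29.33; rounding to a feasible lattice point costs some objective.
(p,q)=(6,1): 1·6+3·1=9≤10, 5·6+3·1=33≤34, objective 28.
(p,q)=(5,1): 1·5+3·1=8≤10, 5·5+3·1=28≤34, objective 24.
(p,q)=(6,0): 1·6+3·0=6≤10, 5·6+3·0=30≤34, objective 24.
(p,q)=(5,0): 1·5+3·0=5≤10, 5·5+3·0=25≤34, objective 20.
No feasible integer point exceeds 28.

28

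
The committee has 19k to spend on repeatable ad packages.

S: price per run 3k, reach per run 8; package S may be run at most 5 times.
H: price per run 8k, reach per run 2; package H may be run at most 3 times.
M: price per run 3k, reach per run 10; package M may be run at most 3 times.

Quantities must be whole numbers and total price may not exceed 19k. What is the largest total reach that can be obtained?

54

This is a bounded integer knapsack.
Take 3×S and 3×M: price 18 ≤ 19, reach 3·8 + 3·10 = 54.
M has the best ratio (10/3) and is taken to its limit of 3; remaining capacity is filled optimally with the others.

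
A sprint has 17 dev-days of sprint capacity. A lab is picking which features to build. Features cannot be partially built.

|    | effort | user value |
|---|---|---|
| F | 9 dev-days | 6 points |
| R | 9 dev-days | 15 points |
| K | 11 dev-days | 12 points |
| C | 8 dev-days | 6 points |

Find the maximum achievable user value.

21

R + C: effort 9 + 8 = 17 ≤ 17, user value 15 + 6 = 21.
R: effort 9 ≤ 17, user value 15.
Best is R and C with total user value 21.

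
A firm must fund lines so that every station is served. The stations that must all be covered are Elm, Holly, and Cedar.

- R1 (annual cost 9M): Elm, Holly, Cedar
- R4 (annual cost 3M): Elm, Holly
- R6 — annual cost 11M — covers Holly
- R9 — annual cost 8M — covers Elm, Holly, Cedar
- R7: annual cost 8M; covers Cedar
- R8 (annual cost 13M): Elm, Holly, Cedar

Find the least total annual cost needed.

The greedy cost-per-new-station heuristic would pick R4 and R9 for 11, but a cheaper cover exists.
R9 alone covers Elm, Holly, Cedar — every station.
Total annual cost: 8.
No cover costs less than 8.

8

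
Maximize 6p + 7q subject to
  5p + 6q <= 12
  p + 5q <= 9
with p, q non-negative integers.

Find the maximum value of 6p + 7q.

13

(p,q)=(1,1): 5·1+6·1=11≤12, 1·1+5·1=6≤9, objective 13.
(p,q)=(2,0): 5·2+6·0=10≤12, 1·2+5·0=2≤9, objective 12.
(p,q)=(0,1): 5·0+6·1=6≤12, 1·0+5·1=5≤9, objective 7.
The best lattice point is (1,1), giving 13.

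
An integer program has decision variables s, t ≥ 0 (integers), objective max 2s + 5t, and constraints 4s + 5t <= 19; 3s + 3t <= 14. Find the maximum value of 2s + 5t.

The continuous relaxation peaks at (0, 3.8) with value 19.00; rounding to a feasible lattice point costs some objective.
(s,t)=(1,3): 4·1+5·3=19≤19, 3·1+3·3=12≤14, objective 17.
(s,t)=(0,3): 4·0+5·3=15≤19, 3·0+3·3=9≤14, objective 15.
(s,t)=(2,2): 4·2+5·2=18≤19, 3·2+3·2=12≤14, objective 14.
(s,t)=(1,2): 4·1+5·2=14≤19, 3·1+3·2=9≤14, objective 12.
The best lattice point is (1,3), giving 17.

17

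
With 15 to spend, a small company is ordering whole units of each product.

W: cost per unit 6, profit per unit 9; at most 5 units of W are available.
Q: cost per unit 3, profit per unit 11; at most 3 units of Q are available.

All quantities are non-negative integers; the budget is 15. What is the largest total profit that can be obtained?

Take 1×W and 3×Q: cost 15 ≤ 15, profit 1·9 + 3·11 = 42.
Q has the best ratio (11/3) and is taken to its limit of 3; remaining capacity is filled optimally with the others.

42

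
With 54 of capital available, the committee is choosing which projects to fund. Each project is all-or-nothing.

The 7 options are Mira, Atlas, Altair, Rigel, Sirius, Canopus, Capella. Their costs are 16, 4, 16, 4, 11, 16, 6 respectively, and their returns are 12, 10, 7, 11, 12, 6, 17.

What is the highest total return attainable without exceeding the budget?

62

Allowing fractional choices, the relaxed optimum would be about 67.7, but projects are indivisible.
Mira + Altair + Rigel + Sirius + Capella: cost 16 + 16 + 4 + 11 + 6 = 53 ≤ 54, return 12 + 7 + 11 + 12 + 17 = 59.
Mira + Atlas + Rigel + Sirius + Capella: cost 16 + 4 + 4 + 11 + 6 = 41 ≤ 54, return 12 + 10 + 11 + 12 + 17 = 62.
Best is Mira, Atlas, Rigel, Sirius, and Capella with total return 62.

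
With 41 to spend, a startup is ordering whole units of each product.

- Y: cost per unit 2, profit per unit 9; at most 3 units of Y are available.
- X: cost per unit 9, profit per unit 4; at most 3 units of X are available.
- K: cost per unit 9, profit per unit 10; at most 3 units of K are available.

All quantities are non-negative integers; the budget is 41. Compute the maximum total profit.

Y has the best ratio (9/2); taking only Y gives at most 3×9 = 27 (stopped by the supply cap of 3).
Mixing does better — 3×Y and 3×K: cost 33 ≤ 41, profit 3·9 + 3·10 = 57.

57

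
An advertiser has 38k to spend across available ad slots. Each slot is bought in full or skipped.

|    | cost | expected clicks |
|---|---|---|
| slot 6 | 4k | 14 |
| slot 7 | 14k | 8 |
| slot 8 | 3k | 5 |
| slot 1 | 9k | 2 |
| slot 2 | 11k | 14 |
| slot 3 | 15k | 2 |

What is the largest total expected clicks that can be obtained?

This is a 0-1 knapsack instance.
Take slot 6, slot 7, slot 8, and slot 2: cost 4 + 14 + 3 + 11 = 32 ≤ 38, expected clicks 14 + 8 + 5 + 14 = 41.
No other feasible combination does better.

41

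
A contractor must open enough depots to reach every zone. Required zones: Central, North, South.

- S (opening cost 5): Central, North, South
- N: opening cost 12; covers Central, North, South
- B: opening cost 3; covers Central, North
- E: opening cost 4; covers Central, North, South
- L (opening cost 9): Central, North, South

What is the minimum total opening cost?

4

E alone covers Central, North, South — every zone.
Total opening cost: 4.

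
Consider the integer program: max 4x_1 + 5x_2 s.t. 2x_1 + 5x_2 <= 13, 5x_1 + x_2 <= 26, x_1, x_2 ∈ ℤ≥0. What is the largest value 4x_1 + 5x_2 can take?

21

(x_1,x_2)=(4,1) is feasible, giving 21.
(x_1,x_2)=(5,0) is feasible, giving 20.
No feasible integer point exceeds 21.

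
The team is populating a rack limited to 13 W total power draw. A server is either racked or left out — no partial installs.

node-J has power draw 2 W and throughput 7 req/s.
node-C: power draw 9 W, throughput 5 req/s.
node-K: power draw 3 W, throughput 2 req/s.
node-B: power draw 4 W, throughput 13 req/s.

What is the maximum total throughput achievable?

22

node-J + node-K + node-B: power draw 2 + 3 + 4 = 9 ≤ 13, throughput 7 + 2 + 13 = 22.
node-J + node-B: power draw 2 + 4 = 6 ≤ 13, throughput 7 + 13 = 20.
node-C + node-B: power draw 9 + 4 = 13 ≤ 13, throughput 5 + 13 = 18.
Best is node-J, node-K, and node-B with total throughput 22.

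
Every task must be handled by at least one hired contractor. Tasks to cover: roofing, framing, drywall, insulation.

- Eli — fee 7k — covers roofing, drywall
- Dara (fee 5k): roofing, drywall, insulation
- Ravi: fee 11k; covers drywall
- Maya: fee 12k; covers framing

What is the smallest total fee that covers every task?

17

Choose Dara and Maya: together they cover roofing, framing, drywall, insulation — every task.
Total fee: 5 + 12 = 17.
No cover costs less than 17.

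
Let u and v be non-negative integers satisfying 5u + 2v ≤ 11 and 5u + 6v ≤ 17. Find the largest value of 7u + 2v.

Relaxing integrality, the LP optimum is 15.40 at (u,v) = (2.2, 0), which is not an integer point.
(u,v)=(2,0): 5·2+2·0=10≤11, 5·2+6·0=10≤17, objective 14.
(u,v)=(1,1): 5·1+2·1=7≤11, 5·1+6·1=11≤17, objective 9.
The best lattice point is (2,0), giving 14.

14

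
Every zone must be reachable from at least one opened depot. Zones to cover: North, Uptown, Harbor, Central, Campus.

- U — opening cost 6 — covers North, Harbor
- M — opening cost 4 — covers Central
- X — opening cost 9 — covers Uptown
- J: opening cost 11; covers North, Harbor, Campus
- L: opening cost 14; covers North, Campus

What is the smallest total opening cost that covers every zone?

This is an integer covering problem.
The greedy cost-per-new-zone heuristic would pick U, M, X, and J for 30, but a cheaper cover exists.
Choose M, X, and J: together they cover North, Uptown, Harbor, Central, Campus — every zone.
Total opening cost: 4 + 9 + 11 = 24.
No cover costs less than 24.

24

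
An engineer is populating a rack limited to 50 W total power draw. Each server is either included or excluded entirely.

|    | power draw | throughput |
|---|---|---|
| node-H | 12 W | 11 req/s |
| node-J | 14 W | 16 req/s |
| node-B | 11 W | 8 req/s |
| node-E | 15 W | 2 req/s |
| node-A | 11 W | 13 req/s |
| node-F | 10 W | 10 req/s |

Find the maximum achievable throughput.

node-J + node-B + node-A + node-F: power draw 14 + 11 + 11 + 10 = 46 ≤ 50, throughput 16 + 8 + 13 + 10 = 47.
node-H + node-J + node-B + node-A: power draw 12 + 14 + 11 + 11 = 48 ≤ 50, throughput 11 + 16 + 8 + 13 = 48.
node-H + node-J + node-A + node-F: power draw 12 + 14 + 11 + 10 = 47 ≤ 50, throughput 11 + 16 + 13 + 10 = 50.
Best is node-H, node-J, node-A, and node-F with total throughput 50.

50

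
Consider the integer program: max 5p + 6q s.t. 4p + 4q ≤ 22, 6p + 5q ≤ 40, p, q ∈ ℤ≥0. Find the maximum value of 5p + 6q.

The continuous relaxation peaks at (0, 5.5) with value 33.00; rounding to a feasible lattice point costs some objective.
(p,q)=(0,5): 4·0+4·5=20≤22, 6·0+5·5=25≤40, objective 30.
(p,q)=(1,4): 4·1+4·4=20≤22, 6·1+5·4=26≤40, objective 29.
(p,q)=(0,4): 4·0+4·4=16≤22, 6·0+5·4=20≤40, objective 24.
Maximum is 30 at (p,q)=(0,5).

30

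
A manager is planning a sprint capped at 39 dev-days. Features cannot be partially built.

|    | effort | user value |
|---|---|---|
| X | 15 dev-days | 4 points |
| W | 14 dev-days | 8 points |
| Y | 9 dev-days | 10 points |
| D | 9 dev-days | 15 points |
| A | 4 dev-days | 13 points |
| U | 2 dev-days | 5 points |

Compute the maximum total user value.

This is a 0-1 knapsack instance.
Allowing fractional choices, the relaxed optimum would be about 51.3, but features are indivisible.
W + Y + D + A + U: effort 14 + 9 + 9 + 4 + 2 = 38 ≤ 39, user value 8 + 10 + 15 + 13 + 5 = 51.
X + Y + D + A + U: effort 15 + 9 + 9 + 4 + 2 = 39 ≤ 39, user value 4 + 10 + 15 + 13 + 5 = 47.
W + Y + D + A: effort 14 + 9 + 9 + 4 = 36 ≤ 39, user value 8 + 10 + 15 + 13 = 46.
Best is W, Y, D, A, and U with total user value 51.

51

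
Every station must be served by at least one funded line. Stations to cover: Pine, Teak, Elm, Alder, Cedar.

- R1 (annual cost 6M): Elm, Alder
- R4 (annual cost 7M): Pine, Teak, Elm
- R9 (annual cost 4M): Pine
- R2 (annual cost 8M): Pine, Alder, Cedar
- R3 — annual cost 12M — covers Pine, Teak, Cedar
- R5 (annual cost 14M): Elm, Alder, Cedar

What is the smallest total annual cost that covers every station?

15

This is a weighted set-cover instance.
Choose R4 and R2: together they cover Pine, Teak, Elm, Alder, Cedar — every station.
Total annual cost: 7 + 8 = 15.
No cover costs less than 15.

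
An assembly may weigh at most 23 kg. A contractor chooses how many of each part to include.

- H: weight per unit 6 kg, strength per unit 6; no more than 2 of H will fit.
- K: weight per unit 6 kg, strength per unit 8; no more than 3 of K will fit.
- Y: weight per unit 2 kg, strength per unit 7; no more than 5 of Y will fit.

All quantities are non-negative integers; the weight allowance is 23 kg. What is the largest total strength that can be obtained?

51

This is a bounded integer knapsack.
2×K and 5×Y: weight 22 ≤ 23, strength 2·8 + 5·7 = 51.
1×H, 1×K, and 5×Y: weight 22 ≤ 23, strength 1·6 + 1·8 + 5·7 = 49.
Best is 51.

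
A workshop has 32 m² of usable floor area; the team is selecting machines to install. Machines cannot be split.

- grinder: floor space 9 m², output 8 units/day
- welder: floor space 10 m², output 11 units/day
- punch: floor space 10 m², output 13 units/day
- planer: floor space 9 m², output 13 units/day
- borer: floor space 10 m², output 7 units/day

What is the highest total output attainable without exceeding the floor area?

This is a 0-1 knapsack instance.
Allowing fractional choices, the relaxed optimum would be about 39.7, but machines are indivisible.
welder + punch + planer: floor space 10 + 10 + 9 = 29 ≤ 32, output 11 + 13 + 13 = 37.
grinder + punch + planer: floor space 9 + 10 + 9 = 28 ≤ 32, output 8 + 13 + 13 = 34.
punch + planer + borer: floor space 10 + 9 + 10 = 29 ≤ 32, output 13 + 13 + 7 = 33.
Best is welder, punch, and planer with total output 37.

37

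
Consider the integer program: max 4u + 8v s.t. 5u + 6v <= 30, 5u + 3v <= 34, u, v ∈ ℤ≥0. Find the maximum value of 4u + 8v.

40

(u,v)=(0,5): 5·0+6·5=30≤30, 5·0+3·5=15≤34, objective 40.
(u,v)=(1,4): 5·1+6·4=29≤30, 5·1+3·4=17≤34, objective 36.
(u,v)=(0,4): 5·0+6·4=24≤30, 5·0+3·4=12≤34, objective 32.
Maximum is 40 at (u,v)=(0,5).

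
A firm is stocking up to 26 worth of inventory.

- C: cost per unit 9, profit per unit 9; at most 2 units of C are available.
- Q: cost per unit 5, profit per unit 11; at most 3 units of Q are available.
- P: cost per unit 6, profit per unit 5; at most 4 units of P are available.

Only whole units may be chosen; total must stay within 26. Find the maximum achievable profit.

1×C and 3×Q: cost 24 ≤ 26, profit 1·9 + 3·11 = 42.
3×Q and 1×P: cost 21 ≤ 26, profit 3·11 + 1·5 = 38.
Best is 42.

42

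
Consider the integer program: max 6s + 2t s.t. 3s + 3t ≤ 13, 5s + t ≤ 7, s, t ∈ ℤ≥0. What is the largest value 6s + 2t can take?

Relaxing integrality, the LP optimum is 11.33 at (s,t) = (0.667, 3.67), which is not an integer point.
(s,t)=(1,2): 3·1+3·2=9≤13, 5·1+1·2=7≤7, objective 10.
(s,t)=(0,4): 3·0+3·4=12≤13, 5·0+1·4=4≤7, objective 8.
No feasible integer point exceeds 10.

10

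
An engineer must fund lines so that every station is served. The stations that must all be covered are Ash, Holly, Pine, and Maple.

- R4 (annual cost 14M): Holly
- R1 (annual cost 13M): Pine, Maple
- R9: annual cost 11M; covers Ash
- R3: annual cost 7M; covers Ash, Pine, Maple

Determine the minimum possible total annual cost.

21

Choose R4 and R3: together they cover Ash, Holly, Pine, Maple — every station.
Total annual cost: 14 + 7 = 21.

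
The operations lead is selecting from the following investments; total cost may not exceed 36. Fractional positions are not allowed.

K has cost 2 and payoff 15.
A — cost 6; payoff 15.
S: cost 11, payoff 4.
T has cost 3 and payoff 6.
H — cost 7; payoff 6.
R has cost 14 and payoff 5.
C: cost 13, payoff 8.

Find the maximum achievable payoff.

K + A + T + H + C: cost 2 + 6 + 3 + 7 + 13 = 31 ≤ 36, payoff 15 + 15 + 6 + 6 + 8 = 50.
K + A + S + T + C: cost 2 + 6 + 11 + 3 + 13 = 35 ≤ 36, payoff 15 + 15 + 4 + 6 + 8 = 48.
K + A + T + H + R: cost 2 + 6 + 3 + 7 + 14 = 32 ≤ 36, payoff 15 + 15 + 6 + 6 + 5 = 47.
Best is K, A, T, H, and C with total payoff 50.

50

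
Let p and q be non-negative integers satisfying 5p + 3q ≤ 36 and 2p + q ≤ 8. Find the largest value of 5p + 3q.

24

(p,q)=(0,8): 5·0+3·8=24≤36, 2·0+1·8=8≤8, objective 24.
(p,q)=(0,7): 5·0+3·7=21≤36, 2·0+1·7=7≤8, objective 21.
The best lattice point is (0,8), giving 24.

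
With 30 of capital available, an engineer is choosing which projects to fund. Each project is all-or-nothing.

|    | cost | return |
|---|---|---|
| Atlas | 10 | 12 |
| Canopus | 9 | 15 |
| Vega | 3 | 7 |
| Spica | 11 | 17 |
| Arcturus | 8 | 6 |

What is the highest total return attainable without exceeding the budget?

44

Allowing fractional choices, the relaxed optimum would be about 47.4, but projects are indivisible.
Canopus + Vega + Spica: cost 9 + 3 + 11 = 23 ≤ 30, return 15 + 7 + 17 = 39.
Atlas + Canopus + Spica: cost 10 + 9 + 11 = 30 ≤ 30, return 12 + 15 + 17 = 44.
Atlas + Canopus + Vega + Arcturus: cost 10 + 9 + 3 + 8 = 30 ≤ 30, return 12 + 15 + 7 + 6 = 40.
Best is Atlas, Canopus, and Spica with total return 44.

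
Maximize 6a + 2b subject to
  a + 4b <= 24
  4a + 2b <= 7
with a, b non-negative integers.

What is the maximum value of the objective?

(a,b)=(1,1): 1·1+4·1=5≤24, 4·1+2·1=6≤7, objective 8.
(a,b)=(1,0): 1·1+4·0=1≤24, 4·1+2·0=4≤7, objective 6.
(a,b)=(0,2): 1·0+4·2=8≤24, 4·0+2·2=4≤7, objective 4.
(a,b)=(0,1): 1·0+4·1=4≤24, 4·0+2·1=2≤7, objective 2.
No feasible integer point exceeds 8.

8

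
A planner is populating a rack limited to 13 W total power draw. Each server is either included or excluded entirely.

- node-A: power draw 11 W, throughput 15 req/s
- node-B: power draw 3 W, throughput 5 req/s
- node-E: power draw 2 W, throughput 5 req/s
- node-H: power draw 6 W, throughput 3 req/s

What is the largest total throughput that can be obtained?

20

node-A + node-E: power draw 11 + 2 = 13 ≤ 13, throughput 15 + 5 = 20.
node-A: power draw 11 ≤ 13, throughput 15.
Best is node-A and node-E with total throughput 20.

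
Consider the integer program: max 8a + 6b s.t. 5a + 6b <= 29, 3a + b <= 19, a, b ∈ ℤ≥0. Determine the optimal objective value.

(a,b)=(5,0): 5·5+6·0=25≤29, 3·5+1·0=15≤19, objective 40.
(a,b)=(4,1): 5·4+6·1=26≤29, 3·4+1·1=13≤19, objective 38.
The best lattice point is (5,0), giving 40.

40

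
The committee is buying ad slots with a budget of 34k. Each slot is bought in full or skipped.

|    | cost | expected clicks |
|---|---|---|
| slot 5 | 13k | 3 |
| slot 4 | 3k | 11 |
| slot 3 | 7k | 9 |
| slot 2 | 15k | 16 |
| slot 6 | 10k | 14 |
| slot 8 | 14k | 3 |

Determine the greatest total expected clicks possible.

41

slot 3 + slot 2 + slot 6: cost 7 + 15 + 10 = 32 ≤ 34, expected clicks 9 + 16 + 14 = 39.
slot 5 + slot 4 + slot 3 + slot 6: cost 13 + 3 + 7 + 10 = 33 ≤ 34, expected clicks 3 + 11 + 9 + 14 = 37.
slot 4 + slot 2 + slot 6: cost 3 + 15 + 10 = 28 ≤ 34, expected clicks 11 + 16 + 14 = 41.
Best is slot 4, slot 2, and slot 6 with total expected clicks 41.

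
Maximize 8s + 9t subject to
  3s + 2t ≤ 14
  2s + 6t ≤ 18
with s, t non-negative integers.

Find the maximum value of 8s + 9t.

(s,t)=(3,2) is feasible, giving 42.
(s,t)=(4,1) is feasible, giving 41.
(s,t)=(2,2) is feasible, giving 34.
(s,t)=(3,1) is feasible, giving 33.
Maximum is 42 at (s,t)=(3,2).

42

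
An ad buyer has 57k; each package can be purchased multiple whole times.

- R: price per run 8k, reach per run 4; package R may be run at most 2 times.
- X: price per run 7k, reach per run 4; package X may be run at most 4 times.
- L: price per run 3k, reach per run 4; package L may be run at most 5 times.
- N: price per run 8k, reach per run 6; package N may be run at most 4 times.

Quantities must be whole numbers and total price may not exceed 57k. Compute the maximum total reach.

Take 1×X, 5×L, and 4×N: price 54 ≤ 57, reach 1·4 + 5·4 + 4·6 = 48.
L has the best ratio (4/3) and is taken to its limit of 5; remaining capacity is filled optimally with the others.

48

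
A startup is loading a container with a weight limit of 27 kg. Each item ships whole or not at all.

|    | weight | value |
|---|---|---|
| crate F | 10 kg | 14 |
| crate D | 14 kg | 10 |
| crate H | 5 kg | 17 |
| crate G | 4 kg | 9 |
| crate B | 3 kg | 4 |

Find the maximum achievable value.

44

Take crate F, crate H, crate G, and crate B: weight 10 + 5 + 4 + 3 = 22 ≤ 27, value 14 + 17 + 9 + 4 = 44.
No other feasible combination does better.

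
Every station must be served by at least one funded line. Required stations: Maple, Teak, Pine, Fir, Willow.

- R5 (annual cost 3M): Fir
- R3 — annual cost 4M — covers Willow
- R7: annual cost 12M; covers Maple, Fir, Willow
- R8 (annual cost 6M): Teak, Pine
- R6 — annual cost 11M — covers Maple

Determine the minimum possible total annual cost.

18

The greedy cost-per-new-station heuristic would pick R5, R8, R3, and R6 for 24, but a cheaper cover exists.
Choose R7 and R8: together they cover Maple, Teak, Pine, Fir, Willow — every station.
Total annual cost: 12 + 6 = 18.
No cover costs less than 18.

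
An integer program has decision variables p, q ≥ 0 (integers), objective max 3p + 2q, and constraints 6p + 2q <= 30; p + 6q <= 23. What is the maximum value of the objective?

18

Relaxing integrality, the LP optimum is 18.18 at (p,q) = (3.94, 3.18), which is not an integer point.
(p,q)=(4,3): 6·4+2·3=30≤30, 1·4+6·3=22≤23, objective 18.
(p,q)=(4,2): 6·4+2·2=28≤30, 1·4+6·2=16≤23, objective 16.
(p,q)=(3,3): 6·3+2·3=24≤30, 1·3+6·3=21≤23, objective 15.
(p,q)=(3,2): 6·3+2·2=22≤30, 1·3+6·2=15≤23, objective 13.
No feasible integer point exceeds 18.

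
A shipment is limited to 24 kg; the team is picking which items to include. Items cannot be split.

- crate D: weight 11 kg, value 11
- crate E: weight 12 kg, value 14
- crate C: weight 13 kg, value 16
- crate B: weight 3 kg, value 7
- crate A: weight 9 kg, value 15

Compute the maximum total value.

crate E + crate B + crate A: weight 12 + 3 + 9 = 24 ≤ 24, value 14 + 7 + 15 = 36.
crate D + crate B + crate A: weight 11 + 3 + 9 = 23 ≤ 24, value 11 + 7 + 15 = 33.
Best is crate E, crate B, and crate A with total value 36.

36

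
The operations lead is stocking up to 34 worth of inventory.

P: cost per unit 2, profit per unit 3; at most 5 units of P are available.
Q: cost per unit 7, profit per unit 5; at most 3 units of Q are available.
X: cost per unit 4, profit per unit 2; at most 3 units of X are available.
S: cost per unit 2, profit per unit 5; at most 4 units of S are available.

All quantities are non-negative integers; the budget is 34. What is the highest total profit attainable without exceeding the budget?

45

4×P, 2×Q, 1×X, and 4×S: cost 34 ≤ 34, profit 4·3 + 2·5 + 1·2 + 4·5 = 44.
5×P, 2×Q, and 4×S: cost 32 ≤ 34, profit 5·3 + 2·5 + 4·5 = 45.
Best is 45.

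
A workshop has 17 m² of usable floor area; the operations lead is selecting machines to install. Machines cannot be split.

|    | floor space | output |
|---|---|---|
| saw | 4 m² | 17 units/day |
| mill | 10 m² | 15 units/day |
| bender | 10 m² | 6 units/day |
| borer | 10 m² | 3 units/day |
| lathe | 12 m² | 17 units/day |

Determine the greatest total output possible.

34

Treat it as a binary knapsack problem.
Allowing fractional choices, the relaxed optimum would be about 36.2, but machines are indivisible.
saw + mill: floor space 4 + 10 = 14 ≤ 17, output 17 + 15 = 32.
saw + lathe: floor space 4 + 12 = 16 ≤ 17, output 17 + 17 = 34.
saw + bender: floor space 4 + 10 = 14 ≤ 17, output 17 + 6 = 23.
Best is saw and lathe with total output 34.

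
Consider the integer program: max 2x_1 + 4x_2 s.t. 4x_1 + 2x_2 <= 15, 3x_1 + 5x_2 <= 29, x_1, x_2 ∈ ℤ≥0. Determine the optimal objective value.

22

Relaxing integrality, the LP optimum is 23.20 at (x_1,x_2) = (0, 5.8), which is not an integer point.
(x_1,x_2)=(1,5): 4·1+2·5=14≤15, 3·1+5·5=28≤29, objective 22.
(x_1,x_2)=(0,5): 4·0+2·5=10≤15, 3·0+5·5=25≤29, objective 20.
The best lattice point is (1,5), giving 22.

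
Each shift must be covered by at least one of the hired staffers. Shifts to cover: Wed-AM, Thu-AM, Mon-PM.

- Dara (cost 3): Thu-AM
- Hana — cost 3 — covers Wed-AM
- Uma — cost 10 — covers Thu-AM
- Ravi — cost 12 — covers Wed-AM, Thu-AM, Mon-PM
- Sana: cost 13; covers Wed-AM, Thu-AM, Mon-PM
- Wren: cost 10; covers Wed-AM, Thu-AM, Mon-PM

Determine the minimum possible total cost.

This is an integer covering problem.
The greedy cost-per-new-shift heuristic would pick Dara, Hana, and Wren for 16, but a cheaper cover exists.
Wren alone covers Wed-AM, Thu-AM, Mon-PM — every shift.
Total cost: 10.
No cover costs less than 10.

10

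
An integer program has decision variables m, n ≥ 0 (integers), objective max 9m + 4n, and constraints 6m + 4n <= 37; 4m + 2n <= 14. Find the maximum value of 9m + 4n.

Relaxing integrality, the LP optimum is 31.50 at (m,n) = (3.5, 0), which is not an integer point.
(m,n)=(3,1) is feasible, giving 31.
(m,n)=(3,0) is feasible, giving 27.
(m,n)=(2,2) is feasible, giving 26.
(m,n)=(2,1) is feasible, giving 22.
The best lattice point is (3,1), giving 31.

31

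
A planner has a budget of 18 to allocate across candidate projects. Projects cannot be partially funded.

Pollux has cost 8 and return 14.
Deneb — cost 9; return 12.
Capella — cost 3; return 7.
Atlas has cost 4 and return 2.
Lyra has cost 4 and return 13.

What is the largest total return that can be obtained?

34

Pollux + Atlas + Lyra: cost 8 + 4 + 4 = 16 ≤ 18, return 14 + 2 + 13 = 29.
Pollux + Capella + Lyra: cost 8 + 3 + 4 = 15 ≤ 18, return 14 + 7 + 13 = 34.
Deneb + Capella + Lyra: cost 9 + 3 + 4 = 16 ≤ 18, return 12 + 7 + 13 = 32.
Best is Pollux, Capella, and Lyra with total return 34.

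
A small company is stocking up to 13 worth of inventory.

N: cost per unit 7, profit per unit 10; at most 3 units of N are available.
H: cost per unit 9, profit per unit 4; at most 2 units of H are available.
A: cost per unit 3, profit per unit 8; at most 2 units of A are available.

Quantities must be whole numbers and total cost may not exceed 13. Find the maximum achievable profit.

1×N and 2×A: cost 13 ≤ 13, profit 1·10 + 2·8 = 26.
1×N and 1×A: cost 10 ≤ 13, profit 1·10 + 1·8 = 18.
Best is 26.

26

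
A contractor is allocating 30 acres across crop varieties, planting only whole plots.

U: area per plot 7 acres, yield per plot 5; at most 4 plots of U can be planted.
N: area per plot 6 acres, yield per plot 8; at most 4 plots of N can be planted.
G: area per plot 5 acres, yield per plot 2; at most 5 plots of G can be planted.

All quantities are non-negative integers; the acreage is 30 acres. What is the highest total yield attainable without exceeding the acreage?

This is a bounded integer knapsack.
N has the best ratio (8/6); taking only N gives at most 4×8 = 32 (stopped by the supply cap of 4).
Mixing does better — 4×N and 1×G: area 29 ≤ 30, yield 4·8 + 1·2 = 34.

34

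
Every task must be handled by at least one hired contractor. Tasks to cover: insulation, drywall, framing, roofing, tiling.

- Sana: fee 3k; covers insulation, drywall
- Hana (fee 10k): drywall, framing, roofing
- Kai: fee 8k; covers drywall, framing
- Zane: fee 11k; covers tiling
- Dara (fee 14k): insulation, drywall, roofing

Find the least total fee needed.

This is an integer covering problem.
Choose Sana, Hana, and Zane: together they cover insulation, drywall, framing, roofing, tiling — every task.
Total fee: 3 + 10 + 11 = 24.
No cover costs less than 24.

24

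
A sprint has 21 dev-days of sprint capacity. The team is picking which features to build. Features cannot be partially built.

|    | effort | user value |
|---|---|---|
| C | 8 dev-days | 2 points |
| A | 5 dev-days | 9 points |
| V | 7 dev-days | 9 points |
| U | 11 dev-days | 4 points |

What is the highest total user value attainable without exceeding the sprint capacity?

20

Treat it as a binary knapsack problem.
Allowing fractional choices, the relaxed optimum would be about 21.3, but features are indivisible.
A + U: effort 5 + 11 = 16 ≤ 21, user value 9 + 4 = 13.
A + V: effort 5 + 7 = 12 ≤ 21, user value 9 + 9 = 18.
C + A + V: effort 8 + 5 + 7 = 20 ≤ 21, user value 2 + 9 + 9 = 20.
Best is C, A, and V with total user value 20.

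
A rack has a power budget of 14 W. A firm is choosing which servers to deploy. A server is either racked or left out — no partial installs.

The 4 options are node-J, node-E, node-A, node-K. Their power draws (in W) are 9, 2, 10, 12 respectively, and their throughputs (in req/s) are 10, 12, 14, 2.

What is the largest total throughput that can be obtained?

node-E + node-A: power draw 2 + 10 = 12 ≤ 14, throughput 12 + 14 = 26.
node-J + node-E: power draw 9 + 2 = 11 ≤ 14, throughput 10 + 12 = 22.
node-A: power draw 10 ≤ 14, throughput 14.
Best is node-E and node-A with total throughput 26.

26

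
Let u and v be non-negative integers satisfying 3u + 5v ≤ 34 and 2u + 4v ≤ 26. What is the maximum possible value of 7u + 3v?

77

The continuous relaxation peaks at (11.3, 0) with value 79.33; rounding to a feasible lattice point costs some objective.
(u,v)=(11,0): 3·11+5·0=33≤34, 2·11+4·0=22≤26, objective 77.
(u,v)=(10,0): 3·10+5·0=30≤34, 2·10+4·0=20≤26, objective 70.
The best lattice point is (11,0), giving 77.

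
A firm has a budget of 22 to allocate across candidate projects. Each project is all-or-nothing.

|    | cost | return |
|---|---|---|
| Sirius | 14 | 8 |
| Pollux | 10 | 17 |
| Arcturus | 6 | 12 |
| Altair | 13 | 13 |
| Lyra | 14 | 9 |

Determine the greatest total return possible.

29

Treat it as a binary knapsack problem.
Allowing fractional choices, the relaxed optimum would be about 35.0, but projects are indivisible.
Pollux + Arcturus: cost 10 + 6 = 16 ≤ 22, return 17 + 12 = 29.
Arcturus + Altair: cost 6 + 13 = 19 ≤ 22, return 12 + 13 = 25.
Arcturus + Lyra: cost 6 + 14 = 20 ≤ 22, return 12 + 9 = 21.
Best is Pollux and Arcturus with total return 29.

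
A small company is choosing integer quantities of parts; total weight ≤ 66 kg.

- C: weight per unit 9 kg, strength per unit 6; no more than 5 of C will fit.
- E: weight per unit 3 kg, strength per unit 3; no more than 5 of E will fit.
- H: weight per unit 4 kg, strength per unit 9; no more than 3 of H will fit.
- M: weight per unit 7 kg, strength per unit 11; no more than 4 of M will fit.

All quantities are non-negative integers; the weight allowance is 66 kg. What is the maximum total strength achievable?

92

This is a bounded integer knapsack.
H has the best ratio (9/4); taking only H gives at most 3×9 = 27 (stopped by the supply cap of 3).
Mixing does better — 1×C, 5×E, 3×H, and 4×M: weight 64 ≤ 66, strength 1·6 + 5·3 + 3·9 + 4·11 = 92.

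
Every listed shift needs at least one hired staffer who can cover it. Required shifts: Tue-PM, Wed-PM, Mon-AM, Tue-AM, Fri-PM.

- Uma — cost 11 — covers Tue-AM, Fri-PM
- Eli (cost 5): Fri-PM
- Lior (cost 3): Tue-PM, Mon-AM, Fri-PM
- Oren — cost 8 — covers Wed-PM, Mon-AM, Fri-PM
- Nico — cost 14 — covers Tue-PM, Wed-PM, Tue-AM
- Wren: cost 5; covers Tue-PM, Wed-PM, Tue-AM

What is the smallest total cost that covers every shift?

8

This is a weighted set-cover instance.
Choose Lior and Wren: together they cover Tue-PM, Wed-PM, Mon-AM, Tue-AM, Fri-PM — every shift.
Total cost: 3 + 5 = 8.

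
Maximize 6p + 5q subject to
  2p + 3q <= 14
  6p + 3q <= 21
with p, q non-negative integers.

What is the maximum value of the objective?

(p,q)=(2,3): 2·2+3·3=13≤14, 6·2+3·3=21≤21, objective 27.
(p,q)=(1,4): 2·1+3·4=14≤14, 6·1+3·4=18≤21, objective 26.
(p,q)=(2,2): 2·2+3·2=10≤14, 6·2+3·2=18≤21, objective 22.
Maximum is 27 at (p,q)=(2,3).

27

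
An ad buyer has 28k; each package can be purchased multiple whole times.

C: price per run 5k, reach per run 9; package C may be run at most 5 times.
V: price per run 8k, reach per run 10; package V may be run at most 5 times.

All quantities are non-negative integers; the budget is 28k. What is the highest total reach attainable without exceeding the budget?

4×C and 1×V: price 28 ≤ 28, reach 4·9 + 1·10 = 46.
5×C: price 25 ≤ 28, reach 5·9 = 45.
Best is 46.

46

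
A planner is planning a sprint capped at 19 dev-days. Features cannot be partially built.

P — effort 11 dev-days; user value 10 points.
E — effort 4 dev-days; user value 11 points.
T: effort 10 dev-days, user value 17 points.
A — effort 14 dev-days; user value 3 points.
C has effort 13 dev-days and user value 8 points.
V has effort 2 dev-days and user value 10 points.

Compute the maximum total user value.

Allowing fractional choices, the relaxed optimum would be about 40.7, but features are indivisible.
E + T + V: effort 4 + 10 + 2 = 16 ≤ 19, user value 11 + 17 + 10 = 38.
P + E + V: effort 11 + 4 + 2 = 17 ≤ 19, user value 10 + 11 + 10 = 31.
E + C + V: effort 4 + 13 + 2 = 19 ≤ 19, user value 11 + 8 + 10 = 29.
Best is E, T, and V with total user value 38.

38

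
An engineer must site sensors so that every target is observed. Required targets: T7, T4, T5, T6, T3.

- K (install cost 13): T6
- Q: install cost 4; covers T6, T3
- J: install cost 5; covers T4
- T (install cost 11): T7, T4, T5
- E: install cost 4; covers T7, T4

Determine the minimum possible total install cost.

15

Choose Q and T: together they cover T7, T4, T5, T6, T3 — every target.
Total install cost: 4 + 11 = 15.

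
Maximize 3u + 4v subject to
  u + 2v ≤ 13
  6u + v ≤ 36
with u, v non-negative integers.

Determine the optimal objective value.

31

The continuous relaxation peaks at (5.36, 3.82) with value 31.36; rounding to a feasible lattice point costs some objective.
(u,v)=(5,4): 1·5+2·4=13≤13, 6·5+1·4=34≤36, objective 31.
(u,v)=(4,4): 1·4+2·4=12≤13, 6·4+1·4=28≤36, objective 28.
(u,v)=(5,3): 1·5+2·3=11≤13, 6·5+1·3=33≤36, objective 27.
Maximum is 31 at (u,v)=(5,4).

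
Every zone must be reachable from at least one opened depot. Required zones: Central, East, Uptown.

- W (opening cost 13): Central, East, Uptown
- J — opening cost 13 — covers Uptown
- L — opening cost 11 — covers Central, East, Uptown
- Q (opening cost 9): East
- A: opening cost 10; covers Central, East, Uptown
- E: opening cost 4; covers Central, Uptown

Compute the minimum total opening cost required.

10

A alone covers Central, East, Uptown — every zone.
Total opening cost: 10.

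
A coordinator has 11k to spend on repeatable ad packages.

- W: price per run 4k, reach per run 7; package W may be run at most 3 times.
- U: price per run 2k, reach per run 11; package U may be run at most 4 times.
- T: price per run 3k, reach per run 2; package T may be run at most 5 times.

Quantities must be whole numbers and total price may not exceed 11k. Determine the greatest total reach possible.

This is a bounded integer knapsack.
U has the best ratio (11/2); taking only U gives at most 4×11 = 44 (stopped by the supply cap of 4).
Mixing does better — 4×U and 1×T: price 11 ≤ 11, reach 4·11 + 1·2 = 46.

46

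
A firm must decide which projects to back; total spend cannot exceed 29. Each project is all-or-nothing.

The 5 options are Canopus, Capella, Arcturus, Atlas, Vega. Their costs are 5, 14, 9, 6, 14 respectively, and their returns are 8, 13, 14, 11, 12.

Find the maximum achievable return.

38

Take Capella, Arcturus, and Atlas: cost 14 + 9 + 6 = 29 ≤ 29, return 13 + 14 + 11 = 38.
No other feasible combination does better.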